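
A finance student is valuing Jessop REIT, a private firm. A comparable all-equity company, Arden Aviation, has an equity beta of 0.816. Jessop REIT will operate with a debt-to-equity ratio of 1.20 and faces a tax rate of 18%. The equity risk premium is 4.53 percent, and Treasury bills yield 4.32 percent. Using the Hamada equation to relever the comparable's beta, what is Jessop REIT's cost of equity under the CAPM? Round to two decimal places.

11.65%

β_L = β_U × [1 + (1 − t)(D/E)] = 0.816 × [1 + (1 − 0.18) × 1.20]
    = 0.816 × [1 + 0.82 × 1.20] = 0.816 × 1.9840 = 1.6189
E(R) = R_f + β_L × MRP = 4.32% + 1.6189 × 4.53% = 11.65%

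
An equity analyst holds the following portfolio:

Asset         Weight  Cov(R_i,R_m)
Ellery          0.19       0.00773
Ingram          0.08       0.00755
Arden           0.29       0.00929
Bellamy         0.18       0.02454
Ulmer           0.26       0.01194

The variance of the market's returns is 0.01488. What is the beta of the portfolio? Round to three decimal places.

0.826

β_Ellery = 0.00773 / 0.01488 = 0.5195
β_Ingram = 0.00755 / 0.01488 = 0.5074
β_Arden = 0.00929 / 0.01488 = 0.6243
β_Bellamy = 0.02454 / 0.01488 = 1.6492
β_Ulmer = 0.01194 / 0.01488 = 0.8024
β_P = Σ w_i β_i = 0.19×0.5195 + 0.08×0.5074 + 0.29×0.6243 + 0.18×1.6492 + 0.26×0.8024 = 0.8258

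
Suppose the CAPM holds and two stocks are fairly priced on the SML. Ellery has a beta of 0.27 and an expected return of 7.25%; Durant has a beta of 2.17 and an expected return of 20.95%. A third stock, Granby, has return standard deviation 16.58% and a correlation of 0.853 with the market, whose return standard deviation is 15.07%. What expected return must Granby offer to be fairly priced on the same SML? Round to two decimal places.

12.07%

MRP = (20.95% − 7.25%) / (2.17 − 0.27) = 7.2105%
R_f = 7.25% − 0.27 × 7.2105% = 5.3032%
β_Granby = ρ·σ_i/σ_m = 0.853 × 16.58 / 15.07 = 0.9385
E(R_Granby) = R_f + β × MRP = 5.3032% + 0.9385 × 7.2105% = 12.07%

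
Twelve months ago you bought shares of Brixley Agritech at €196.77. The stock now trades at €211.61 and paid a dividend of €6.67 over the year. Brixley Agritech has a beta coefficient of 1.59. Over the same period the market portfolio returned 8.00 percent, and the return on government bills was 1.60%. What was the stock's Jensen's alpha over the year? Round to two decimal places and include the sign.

Realised HPR = (P1 + D1 − P0) / P0 = (211.61 + 6.67 − 196.77) / 196.77 = 21.51 / 196.77 = 10.9315%
MRP = 8.00% − 1.60% = 6.40%
CAPM required = R_f + β·MRP = 1.60% + 1.59 × 6.40% = 11.7760%
α = realised − required = 10.9315% − 11.7760% = -0.84%

-0.84%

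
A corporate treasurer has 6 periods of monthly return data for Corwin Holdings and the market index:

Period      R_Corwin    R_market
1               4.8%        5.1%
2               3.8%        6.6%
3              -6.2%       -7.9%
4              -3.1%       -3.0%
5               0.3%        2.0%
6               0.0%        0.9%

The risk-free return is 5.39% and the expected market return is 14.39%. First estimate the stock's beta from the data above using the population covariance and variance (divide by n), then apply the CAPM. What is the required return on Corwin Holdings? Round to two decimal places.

Mean R_i = (4.8 + 3.8 − 6.2 − 3.1 + 0.3 + 0.0) / 6 = -0.0667%
Mean R_m = (5.1 + 6.6 − 7.9 − 3.0 + 2.0 + 0.9) / 6 = 0.6167%
Σ(R_i − R̄_i)(R_m − R̄_m) = 108.6867  ⇒  Cov = 108.6867 / 6 = 18.1145
Σ(R_m − R̄_m)² = 143.5083  ⇒  Var(R_m) = 143.5083 / 6 = 23.9181
β = Cov / Var(R_m) = 18.1145 / 23.9181 = 0.7574
MRP = 14.39% − 5.39% = 9.00%
E(R) = R_f + β × MRP = 5.39% + 0.7574 × 9.00% = 12.21%

12.21%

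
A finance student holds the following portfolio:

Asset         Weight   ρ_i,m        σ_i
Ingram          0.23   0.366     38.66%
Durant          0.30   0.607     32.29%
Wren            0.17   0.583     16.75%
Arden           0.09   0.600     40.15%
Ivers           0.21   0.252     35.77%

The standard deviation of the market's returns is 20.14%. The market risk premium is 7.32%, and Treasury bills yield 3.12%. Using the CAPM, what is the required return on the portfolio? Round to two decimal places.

β_Ingram = 0.366 × 38.66% / 20.14% = 0.7026
β_Durant = 0.607 × 32.29% / 20.14% = 0.9732
β_Wren = 0.583 × 16.75% / 20.14% = 0.4849
β_Arden = 0.600 × 40.15% / 20.14% = 1.1961
β_Ivers = 0.252 × 35.77% / 20.14% = 0.4476
β_P = Σ w_i β_i = 0.23×0.7026 + 0.30×0.9732 + 0.17×0.4849 + 0.09×1.1961 + 0.21×0.4476 = 0.7376
E(R_P) = R_f + β_P × MRP = 3.12% + 0.7376 × 7.32% = 8.52%

8.52%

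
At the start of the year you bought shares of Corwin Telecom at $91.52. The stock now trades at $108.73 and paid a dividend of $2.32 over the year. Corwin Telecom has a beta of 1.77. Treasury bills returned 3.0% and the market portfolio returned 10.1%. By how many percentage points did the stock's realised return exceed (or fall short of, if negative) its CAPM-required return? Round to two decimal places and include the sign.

Realised HPR = (P1 + D1 − P0) / P0 = (108.73 + 2.32 − 91.52) / 91.52 = 19.53 / 91.52 = 21.3396%
MRP = 10.1% − 3.0% = 7.10%
CAPM required = R_f + β·MRP = 3.0% + 1.77 × 7.1% = 15.5670%
α = realised − required = 21.3396% − 15.5670% = +5.77%

+5.77%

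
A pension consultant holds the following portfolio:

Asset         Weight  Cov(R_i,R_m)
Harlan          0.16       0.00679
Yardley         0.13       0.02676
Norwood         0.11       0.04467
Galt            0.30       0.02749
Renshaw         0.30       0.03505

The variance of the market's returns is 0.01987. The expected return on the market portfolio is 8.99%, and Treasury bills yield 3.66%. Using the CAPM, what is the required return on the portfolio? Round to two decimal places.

β_Harlan = 0.00679 / 0.01987 = 0.3417
β_Yardley = 0.02676 / 0.01987 = 1.3468
β_Norwood = 0.04467 / 0.01987 = 2.2481
β_Galt = 0.02749 / 0.01987 = 1.3835
β_Renshaw = 0.03505 / 0.01987 = 1.7640
β_P = Σ w_i β_i = 0.16×0.3417 + 0.13×1.3468 + 0.11×2.2481 + 0.30×1.3835 + 0.30×1.7640 = 1.4213
MRP = 8.99% − 3.66% = 5.33%
E(R_P) = R_f + β_P × MRP = 3.66% + 1.4213 × 5.33% = 11.24%

11.24%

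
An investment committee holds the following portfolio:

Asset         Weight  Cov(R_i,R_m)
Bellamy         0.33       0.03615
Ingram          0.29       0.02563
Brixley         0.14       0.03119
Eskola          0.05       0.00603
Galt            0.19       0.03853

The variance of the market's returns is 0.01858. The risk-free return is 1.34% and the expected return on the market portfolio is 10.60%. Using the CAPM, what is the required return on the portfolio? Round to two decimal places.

β_Bellamy = 0.03615 / 0.01858 = 1.9456
β_Ingram = 0.02563 / 0.01858 = 1.3794
β_Brixley = 0.03119 / 0.01858 = 1.6787
β_Eskola = 0.00603 / 0.01858 = 0.3245
β_Galt = 0.03853 / 0.01858 = 2.0737
β_P = Σ w_i β_i = 0.33×1.9456 + 0.29×1.3794 + 0.14×1.6787 + 0.05×0.3245 + 0.19×2.0737 = 1.6873
MRP = 10.60% − 1.34% = 9.26%
E(R_P) = R_f + β_P × MRP = 1.34% + 1.6873 × 9.26% = 16.96%

16.96%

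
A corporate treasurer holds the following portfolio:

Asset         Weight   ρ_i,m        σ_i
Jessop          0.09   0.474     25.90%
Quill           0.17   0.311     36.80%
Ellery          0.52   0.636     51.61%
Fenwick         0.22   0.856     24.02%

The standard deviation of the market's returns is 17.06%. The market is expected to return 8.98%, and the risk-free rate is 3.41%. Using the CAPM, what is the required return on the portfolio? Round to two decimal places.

β_Jessop = 0.474 × 25.90% / 17.06% = 0.7196
β_Quill = 0.311 × 36.80% / 17.06% = 0.6709
β_Ellery = 0.636 × 51.61% / 17.06% = 1.9240
β_Fenwick = 0.856 × 24.02% / 17.06% = 1.2052
β_P = Σ w_i β_i = 0.09×0.7196 + 0.17×0.6709 + 0.52×1.9240 + 0.22×1.2052 = 1.4444
MRP = 8.98% − 3.41% = 5.57%
E(R_P) = R_f + β_P × MRP = 3.41% + 1.4444 × 5.57% = 11.46%

11.46%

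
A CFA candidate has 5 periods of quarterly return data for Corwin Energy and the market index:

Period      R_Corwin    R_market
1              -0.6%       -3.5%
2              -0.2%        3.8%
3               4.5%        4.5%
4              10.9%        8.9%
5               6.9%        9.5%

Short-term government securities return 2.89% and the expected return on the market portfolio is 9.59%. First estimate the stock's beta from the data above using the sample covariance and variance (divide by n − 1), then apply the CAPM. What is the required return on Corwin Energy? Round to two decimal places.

Mean R_i = (-0.6 − 0.2 + 4.5 + 10.9 + 6.9) / 5 = 4.3000%
Mean R_m = (-3.5 + 3.8 + 4.5 + 8.9 + 9.5) / 5 = 4.6400%
Σ(R_i − R̄_i)(R_m − R̄_m) = 84.3900  ⇒  Cov = 84.3900 / 4 = 21.0975
Σ(R_m − R̄_m)² = 108.7520  ⇒  Var(R_m) = 108.7520 / 4 = 27.1880
β = Cov / Var(R_m) = 21.0975 / 27.1880 = 0.7760
MRP = 9.59% − 2.89% = 6.70%
E(R) = R_f + β × MRP = 2.89% + 0.7760 × 6.70% = 8.09%

8.09%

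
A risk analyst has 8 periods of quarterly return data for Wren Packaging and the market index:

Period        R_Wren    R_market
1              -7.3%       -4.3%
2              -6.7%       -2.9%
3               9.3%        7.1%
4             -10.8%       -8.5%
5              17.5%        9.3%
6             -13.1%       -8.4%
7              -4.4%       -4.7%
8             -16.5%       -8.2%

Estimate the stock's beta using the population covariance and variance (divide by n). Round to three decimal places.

1.619

Mean R_i = (-7.3 − 6.7 + 9.3 − 10.8 + 17.5 − 13.1 − 4.4 − 16.5) / 8 = -4.0000%
Mean R_m = (-4.3 − 2.9 + 7.1 − 8.5 + 9.3 − 8.4 − 4.7 − 8.2) / 8 = -2.5750%
Σ(R_i − R̄_i)(R_m − R̄_m) = 555.0200  ⇒  Cov = 555.0200 / 8 = 69.3775
Σ(R_m − R̄_m)² = 342.8950  ⇒  Var(R_m) = 342.8950 / 8 = 42.8619
β = Cov / Var(R_m) = 69.3775 / 42.8619 = 1.6186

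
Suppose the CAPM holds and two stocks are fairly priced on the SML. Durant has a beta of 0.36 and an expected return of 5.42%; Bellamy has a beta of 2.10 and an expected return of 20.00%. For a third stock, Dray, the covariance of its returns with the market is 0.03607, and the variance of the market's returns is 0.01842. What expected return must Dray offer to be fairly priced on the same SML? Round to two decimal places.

18.81%

MRP = (20.00% − 5.42%) / (2.10 − 0.36) = 8.3793%
R_f = 5.42% − 0.36 × 8.3793% = 2.4035%
β_Dray = Cov / Var(R_m) = 0.03607 / 0.01842 = 1.9582
E(R_Dray) = R_f + β × MRP = 2.4035% + 1.9582 × 8.3793% = 18.81%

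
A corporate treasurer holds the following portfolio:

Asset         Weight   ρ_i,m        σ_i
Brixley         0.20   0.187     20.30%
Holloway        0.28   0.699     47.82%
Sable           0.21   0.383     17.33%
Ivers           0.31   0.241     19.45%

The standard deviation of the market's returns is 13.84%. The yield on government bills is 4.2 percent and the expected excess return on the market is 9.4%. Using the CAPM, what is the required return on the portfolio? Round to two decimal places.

13.01%

β_Brixley = 0.187 × 20.30% / 13.84% = 0.2743
β_Holloway = 0.699 × 47.82% / 13.84% = 2.4152
β_Sable = 0.383 × 17.33% / 13.84% = 0.4796
β_Ivers = 0.241 × 19.45% / 13.84% = 0.3387
β_P = Σ w_i β_i = 0.20×0.2743 + 0.28×2.4152 + 0.21×0.4796 + 0.31×0.3387 = 0.9368
E(R_P) = R_f + β_P × MRP = 4.2% + 0.9368 × 9.4% = 13.01%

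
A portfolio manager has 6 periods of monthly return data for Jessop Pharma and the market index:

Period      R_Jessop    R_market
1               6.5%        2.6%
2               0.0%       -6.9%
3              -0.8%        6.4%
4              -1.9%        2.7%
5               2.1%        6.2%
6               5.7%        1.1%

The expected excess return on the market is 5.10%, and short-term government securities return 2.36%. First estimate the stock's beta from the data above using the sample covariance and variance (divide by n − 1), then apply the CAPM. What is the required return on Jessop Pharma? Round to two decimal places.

2.47%

Mean R_i = (6.5 + 0.0 − 0.8 − 1.9 + 2.1 + 5.7) / 6 = 1.9333%
Mean R_m = (2.6 − 6.9 + 6.4 + 2.7 + 6.2 + 1.1) / 6 = 2.0167%
Σ(R_i − R̄_i)(R_m − R̄_m) = 2.5467  ⇒  Cov = 2.5467 / 5 = 0.5093
Σ(R_m − R̄_m)² = 117.8683  ⇒  Var(R_m) = 117.8683 / 5 = 23.5737
β = Cov / Var(R_m) = 0.5093 / 23.5737 = 0.0216
E(R) = R_f + β × MRP = 2.36% + 0.0216 × 5.10% = 2.47%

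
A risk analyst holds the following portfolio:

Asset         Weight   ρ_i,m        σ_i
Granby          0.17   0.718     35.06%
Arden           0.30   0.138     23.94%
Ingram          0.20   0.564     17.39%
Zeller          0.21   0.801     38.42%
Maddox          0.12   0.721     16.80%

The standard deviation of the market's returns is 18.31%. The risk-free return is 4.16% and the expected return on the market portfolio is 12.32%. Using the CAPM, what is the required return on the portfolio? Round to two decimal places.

β_Granby = 0.718 × 35.06% / 18.31% = 1.3748
β_Arden = 0.138 × 23.94% / 18.31% = 0.1804
β_Ingram = 0.564 × 17.39% / 18.31% = 0.5357
β_Zeller = 0.801 × 38.42% / 18.31% = 1.6807
β_Maddox = 0.721 × 16.80% / 18.31% = 0.6615
β_P = Σ w_i β_i = 0.17×1.3748 + 0.30×0.1804 + 0.20×0.5357 + 0.21×1.6807 + 0.12×0.6615 = 0.8273
MRP = 12.32% − 4.16% = 8.16%
E(R_P) = R_f + β_P × MRP = 4.16% + 0.8273 × 8.16% = 10.91%

10.91%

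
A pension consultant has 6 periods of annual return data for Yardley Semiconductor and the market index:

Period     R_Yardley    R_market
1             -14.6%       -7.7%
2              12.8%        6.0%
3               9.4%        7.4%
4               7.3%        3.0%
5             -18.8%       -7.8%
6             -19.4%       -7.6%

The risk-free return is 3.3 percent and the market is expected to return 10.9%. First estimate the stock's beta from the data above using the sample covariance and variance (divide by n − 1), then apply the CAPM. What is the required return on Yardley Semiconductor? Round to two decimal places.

18.74%

Mean R_i = (-14.6 + 12.8 + 9.4 + 7.3 − 18.8 − 19.4) / 6 = -3.8833%
Mean R_m = (-7.7 + 6.0 + 7.4 + 3.0 − 7.8 − 7.6) / 6 = -1.1167%
Σ(R_i − R̄_i)(R_m − R̄_m) = 548.7417  ⇒  Cov = 548.7417 / 5 = 109.7483
Σ(R_m − R̄_m)² = 270.1683  ⇒  Var(R_m) = 270.1683 / 5 = 54.0337
β = Cov / Var(R_m) = 109.7483 / 54.0337 = 2.0311
MRP = 10.9% − 3.3% = 7.60%
E(R) = R_f + β × MRP = 3.3% + 2.0311 × 7.6% = 18.74%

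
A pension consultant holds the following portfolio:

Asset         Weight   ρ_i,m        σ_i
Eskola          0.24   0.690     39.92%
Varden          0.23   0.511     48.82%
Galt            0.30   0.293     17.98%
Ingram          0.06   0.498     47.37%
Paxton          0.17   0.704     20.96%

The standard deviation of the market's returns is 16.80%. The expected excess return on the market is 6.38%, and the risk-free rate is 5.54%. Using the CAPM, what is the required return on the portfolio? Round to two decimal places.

12.32%

β_Eskola = 0.690 × 39.92% / 16.80% = 1.6396
β_Varden = 0.511 × 48.82% / 16.80% = 1.4849
β_Galt = 0.293 × 17.98% / 16.80% = 0.3136
β_Ingram = 0.498 × 47.37% / 16.80% = 1.4042
β_Paxton = 0.704 × 20.96% / 16.80% = 0.8783
β_P = Σ w_i β_i = 0.24×1.6396 + 0.23×1.4849 + 0.30×0.3136 + 0.06×1.4042 + 0.17×0.8783 = 1.0627
E(R_P) = R_f + β_P × MRP = 5.54% + 1.0627 × 6.38% = 12.32%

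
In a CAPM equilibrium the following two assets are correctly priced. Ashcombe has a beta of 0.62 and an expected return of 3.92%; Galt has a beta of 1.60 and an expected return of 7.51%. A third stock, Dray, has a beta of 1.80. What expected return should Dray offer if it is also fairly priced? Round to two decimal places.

MRP (SML slope) = (7.51% − 3.92%) / (1.60 − 0.62) = 3.59% / 0.98 = 3.6633%
R_f (intercept) = 3.92% − 0.62 × 3.6633% = 1.6488%
E(R_Dray) = R_f + β × MRP = 1.6488% + 1.80 × 3.6633% = 8.24%

8.24%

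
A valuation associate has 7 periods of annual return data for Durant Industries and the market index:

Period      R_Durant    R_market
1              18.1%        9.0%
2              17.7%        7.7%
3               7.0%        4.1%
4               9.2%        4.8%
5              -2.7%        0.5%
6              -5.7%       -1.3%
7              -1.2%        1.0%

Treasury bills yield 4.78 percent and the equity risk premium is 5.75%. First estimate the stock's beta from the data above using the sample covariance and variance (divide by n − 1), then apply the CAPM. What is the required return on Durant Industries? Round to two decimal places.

19.20%

Mean R_i = (18.1 + 17.7 + 7.0 + 9.2 − 2.7 − 5.7 − 1.2) / 7 = 6.0571%
Mean R_m = (9.0 + 7.7 + 4.1 + 4.8 + 0.5 − 1.3 + 1.0) / 7 = 3.6857%
Σ(R_i − R̄_i)(R_m − R̄_m) = 220.6357  ⇒  Cov = 220.6357 / 6 = 36.7726
Σ(R_m − R̄_m)² = 87.9886  ⇒  Var(R_m) = 87.9886 / 6 = 14.6648
β = Cov / Var(R_m) = 36.7726 / 14.6648 = 2.5075
E(R) = R_f + β × MRP = 4.78% + 2.5075 × 5.75% = 19.20%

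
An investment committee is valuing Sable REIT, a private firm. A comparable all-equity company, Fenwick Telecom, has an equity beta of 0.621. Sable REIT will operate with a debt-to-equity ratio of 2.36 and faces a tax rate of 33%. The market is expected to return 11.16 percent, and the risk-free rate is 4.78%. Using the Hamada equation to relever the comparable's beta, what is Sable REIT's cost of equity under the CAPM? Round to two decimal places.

15.01%

β_L = β_U × [1 + (1 − t)(D/E)] = 0.621 × [1 + (1 − 0.33) × 2.36]
    = 0.621 × [1 + 0.67 × 2.36] = 0.621 × 2.5812 = 1.6029
MRP = 11.16% − 4.78% = 6.38%
E(R) = R_f + β_L × MRP = 4.78% + 1.6029 × 6.38% = 15.01%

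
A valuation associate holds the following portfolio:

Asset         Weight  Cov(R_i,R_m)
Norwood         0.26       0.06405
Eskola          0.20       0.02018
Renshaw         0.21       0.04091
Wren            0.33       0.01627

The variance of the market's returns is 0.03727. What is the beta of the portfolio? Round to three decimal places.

β_Norwood = 0.06405 / 0.03727 = 1.7185
β_Eskola = 0.02018 / 0.03727 = 0.5415
β_Renshaw = 0.04091 / 0.03727 = 1.0977
β_Wren = 0.01627 / 0.03727 = 0.4365
β_P = Σ w_i β_i = 0.26×1.7185 + 0.20×0.5415 + 0.21×1.0977 + 0.33×0.4365 = 0.9297

0.930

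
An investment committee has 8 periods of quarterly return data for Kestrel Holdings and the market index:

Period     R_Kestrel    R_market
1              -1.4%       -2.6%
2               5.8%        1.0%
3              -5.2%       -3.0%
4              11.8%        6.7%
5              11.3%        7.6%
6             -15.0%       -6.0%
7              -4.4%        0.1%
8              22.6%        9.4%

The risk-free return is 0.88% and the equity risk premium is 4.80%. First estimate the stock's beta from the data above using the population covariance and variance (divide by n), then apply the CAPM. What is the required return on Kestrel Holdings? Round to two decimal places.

10.61%

Mean R_i = (-1.4 + 5.8 − 5.2 + 11.8 + 11.3 − 15.0 − 4.4 + 22.6) / 8 = 3.1875%
Mean R_m = (-2.6 + 1.0 − 3.0 + 6.7 + 7.6 − 6.0 + 0.1 + 9.4) / 8 = 1.6500%
Σ(R_i − R̄_i)(R_m − R̄_m) = 449.9050  ⇒  Cov = 449.9050 / 8 = 56.2381
Σ(R_m − R̄_m)² = 222.0000  ⇒  Var(R_m) = 222.0000 / 8 = 27.7500
β = Cov / Var(R_m) = 56.2381 / 27.7500 = 2.0266
E(R) = R_f + β × MRP = 0.88% + 2.0266 × 4.80% = 10.61%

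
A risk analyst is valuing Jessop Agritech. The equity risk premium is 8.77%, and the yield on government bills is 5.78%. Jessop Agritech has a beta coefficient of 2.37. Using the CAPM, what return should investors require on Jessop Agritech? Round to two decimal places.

E(R) = R_f + β × MRP = 5.78% + 2.37 × 8.77% = 26.56%

26.56%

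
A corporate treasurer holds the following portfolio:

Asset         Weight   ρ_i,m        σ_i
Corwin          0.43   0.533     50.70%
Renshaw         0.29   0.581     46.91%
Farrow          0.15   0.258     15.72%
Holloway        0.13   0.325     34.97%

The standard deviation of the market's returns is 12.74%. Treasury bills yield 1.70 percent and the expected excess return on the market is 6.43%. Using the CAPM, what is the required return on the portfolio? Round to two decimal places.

12.61%

β_Corwin = 0.533 × 50.70% / 12.74% = 2.1211
β_Renshaw = 0.581 × 46.91% / 12.74% = 2.1393
β_Farrow = 0.258 × 15.72% / 12.74% = 0.3183
β_Holloway = 0.325 × 34.97% / 12.74% = 0.8921
β_P = Σ w_i β_i = 0.43×2.1211 + 0.29×2.1393 + 0.15×0.3183 + 0.13×0.8921 = 1.6962
E(R_P) = R_f + β_P × MRP = 1.70% + 1.6962 × 6.43% = 12.61%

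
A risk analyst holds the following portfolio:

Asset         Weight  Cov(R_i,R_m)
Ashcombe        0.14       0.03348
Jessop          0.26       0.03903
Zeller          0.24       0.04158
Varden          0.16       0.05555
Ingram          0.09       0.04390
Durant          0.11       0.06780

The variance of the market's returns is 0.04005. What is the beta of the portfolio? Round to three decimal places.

1.126

β_Ashcombe = 0.03348 / 0.04005 = 0.8360
β_Jessop = 0.03903 / 0.04005 = 0.9745
β_Zeller = 0.04158 / 0.04005 = 1.0382
β_Varden = 0.05555 / 0.04005 = 1.3870
β_Ingram = 0.04390 / 0.04005 = 1.0961
β_Durant = 0.06780 / 0.04005 = 1.6929
β_P = Σ w_i β_i = 0.14×0.8360 + 0.26×0.9745 + 0.24×1.0382 + 0.16×1.3870 + 0.09×1.0961 + 0.11×1.6929 = 1.1264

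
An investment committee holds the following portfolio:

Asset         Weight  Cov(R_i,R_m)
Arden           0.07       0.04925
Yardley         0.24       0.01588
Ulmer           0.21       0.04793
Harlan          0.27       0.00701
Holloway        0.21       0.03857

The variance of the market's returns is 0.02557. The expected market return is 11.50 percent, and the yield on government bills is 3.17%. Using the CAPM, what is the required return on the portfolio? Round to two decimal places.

12.07%

β_Arden = 0.04925 / 0.02557 = 1.9261
β_Yardley = 0.01588 / 0.02557 = 0.6210
β_Ulmer = 0.04793 / 0.02557 = 1.8745
β_Harlan = 0.00701 / 0.02557 = 0.2741
β_Holloway = 0.03857 / 0.02557 = 1.5084
β_P = Σ w_i β_i = 0.07×1.9261 + 0.24×0.6210 + 0.21×1.8745 + 0.27×0.2741 + 0.21×1.5084 = 1.0683
MRP = 11.50% − 3.17% = 8.33%
E(R_P) = R_f + β_P × MRP = 3.17% + 1.0683 × 8.33% = 12.07%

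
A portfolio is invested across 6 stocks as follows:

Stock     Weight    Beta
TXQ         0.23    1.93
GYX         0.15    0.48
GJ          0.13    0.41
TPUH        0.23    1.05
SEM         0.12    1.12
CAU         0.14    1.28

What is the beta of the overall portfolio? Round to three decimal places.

β_P = Σ w_i β_i = 0.23×1.93 + 0.15×0.48 + 0.13×0.41 + 0.23×1.05 + 0.12×1.12 + 0.14×1.28 = 1.1243

1.124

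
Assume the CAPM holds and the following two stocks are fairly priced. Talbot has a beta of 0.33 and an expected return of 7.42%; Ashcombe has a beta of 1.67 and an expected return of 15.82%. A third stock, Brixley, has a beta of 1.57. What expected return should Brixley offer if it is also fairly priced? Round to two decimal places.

MRP (SML slope) = (15.82% − 7.42%) / (1.67 − 0.33) = 8.40% / 1.34 = 6.2687%
R_f (intercept) = 7.42% − 0.33 × 6.2687% = 5.3513%
E(R_Brixley) = R_f + β × MRP = 5.3513% + 1.57 × 6.2687% = 15.19%

15.19%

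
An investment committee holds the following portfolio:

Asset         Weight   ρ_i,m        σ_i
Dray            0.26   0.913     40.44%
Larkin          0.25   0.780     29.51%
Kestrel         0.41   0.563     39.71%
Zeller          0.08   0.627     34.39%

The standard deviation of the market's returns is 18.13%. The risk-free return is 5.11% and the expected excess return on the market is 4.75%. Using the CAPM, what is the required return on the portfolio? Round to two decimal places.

11.99%

β_Dray = 0.913 × 40.44% / 18.13% = 2.0365
β_Larkin = 0.780 × 29.51% / 18.13% = 1.2696
β_Kestrel = 0.563 × 39.71% / 18.13% = 1.2331
β_Zeller = 0.627 × 34.39% / 18.13% = 1.1893
β_P = Σ w_i β_i = 0.26×2.0365 + 0.25×1.2696 + 0.41×1.2331 + 0.08×1.1893 = 1.4476
E(R_P) = R_f + β_P × MRP = 5.11% + 1.4476 × 4.75% = 11.99%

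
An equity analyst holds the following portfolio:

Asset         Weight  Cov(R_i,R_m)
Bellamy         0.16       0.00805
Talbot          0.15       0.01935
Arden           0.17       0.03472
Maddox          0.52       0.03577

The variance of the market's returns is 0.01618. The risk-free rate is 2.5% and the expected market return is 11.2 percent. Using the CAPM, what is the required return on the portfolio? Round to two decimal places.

β_Bellamy = 0.00805 / 0.01618 = 0.4975
β_Talbot = 0.01935 / 0.01618 = 1.1959
β_Arden = 0.03472 / 0.01618 = 2.1459
β_Maddox = 0.03577 / 0.01618 = 2.2108
β_P = Σ w_i β_i = 0.16×0.4975 + 0.15×1.1959 + 0.17×2.1459 + 0.52×2.2108 = 1.7734
MRP = 11.2% − 2.5% = 8.70%
E(R_P) = R_f + β_P × MRP = 2.5% + 1.7734 × 8.7% = 17.93%

17.93%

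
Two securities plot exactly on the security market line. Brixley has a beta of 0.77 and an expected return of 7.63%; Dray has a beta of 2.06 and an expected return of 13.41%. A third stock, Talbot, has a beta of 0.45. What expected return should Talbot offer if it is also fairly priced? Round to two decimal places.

6.20%

MRP (SML slope) = (13.41% − 7.63%) / (2.06 − 0.77) = 5.78% / 1.29 = 4.4806%
R_f (intercept) = 7.63% − 0.77 × 4.4806% = 4.1799%
E(R_Talbot) = R_f + β × MRP = 4.1799% + 0.45 × 4.4806% = 6.20%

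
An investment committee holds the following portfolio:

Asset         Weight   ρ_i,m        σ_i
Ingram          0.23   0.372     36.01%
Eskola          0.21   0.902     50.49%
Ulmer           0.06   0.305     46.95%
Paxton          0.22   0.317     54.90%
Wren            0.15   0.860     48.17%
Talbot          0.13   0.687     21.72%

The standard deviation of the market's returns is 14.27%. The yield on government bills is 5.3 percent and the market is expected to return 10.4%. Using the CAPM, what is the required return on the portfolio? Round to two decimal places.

14.41%

β_Ingram = 0.372 × 36.01% / 14.27% = 0.9387
β_Eskola = 0.902 × 50.49% / 14.27% = 3.1914
β_Ulmer = 0.305 × 46.95% / 14.27% = 1.0035
β_Paxton = 0.317 × 54.90% / 14.27% = 1.2196
β_Wren = 0.860 × 48.17% / 14.27% = 2.9030
β_Talbot = 0.687 × 21.72% / 14.27% = 1.0457
β_P = Σ w_i β_i = 0.23×0.9387 + 0.21×3.1914 + 0.06×1.0035 + 0.22×1.2196 + 0.15×2.9030 + 0.13×1.0457 = 1.7860
MRP = 10.4% − 5.3% = 5.10%
E(R_P) = R_f + β_P × MRP = 5.3% + 1.7860 × 5.1% = 14.41%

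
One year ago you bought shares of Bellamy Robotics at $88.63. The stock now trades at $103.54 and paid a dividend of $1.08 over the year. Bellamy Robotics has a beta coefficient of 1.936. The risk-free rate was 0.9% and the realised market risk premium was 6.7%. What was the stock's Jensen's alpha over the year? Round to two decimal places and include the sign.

+4.17%

Realised HPR = (P1 + D1 − P0) / P0 = (103.54 + 1.08 − 88.63) / 88.63 = 15.99 / 88.63 = 18.0413%
CAPM required = R_f + β·MRP = 0.9% + 1.936 × 6.7% = 13.8712%
α = realised − required = 18.0413% − 13.8712% = +4.17%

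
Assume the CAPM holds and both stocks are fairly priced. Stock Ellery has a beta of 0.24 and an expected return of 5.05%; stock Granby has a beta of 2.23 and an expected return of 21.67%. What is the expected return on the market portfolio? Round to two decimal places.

11.40%

Both satisfy E(R) = R_f + β·MRP, so the slope of the SML is
MRP = (21.67% − 5.05%) / (2.23 − 0.24) = 16.62% / 1.99 = 8.3518%
R_f = E(R_Ellery) − β_Ellery·MRP = 5.05% − 0.24 × 8.3518% = 3.0456%
E(R_m) = R_f + MRP = 3.0456% + 8.3518% = 11.40%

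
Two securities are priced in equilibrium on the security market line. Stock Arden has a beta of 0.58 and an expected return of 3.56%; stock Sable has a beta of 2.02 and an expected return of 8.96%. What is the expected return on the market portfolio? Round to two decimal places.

5.14%

Both satisfy E(R) = R_f + β·MRP, so the slope of the SML is
MRP = (8.96% − 3.56%) / (2.02 − 0.58) = 5.40% / 1.44 = 3.7500%
R_f = E(R_Arden) − β_Arden·MRP = 3.56% − 0.58 × 3.7500% = 1.3850%
E(R_m) = R_f + MRP = 1.3850% + 3.7500% = 5.14%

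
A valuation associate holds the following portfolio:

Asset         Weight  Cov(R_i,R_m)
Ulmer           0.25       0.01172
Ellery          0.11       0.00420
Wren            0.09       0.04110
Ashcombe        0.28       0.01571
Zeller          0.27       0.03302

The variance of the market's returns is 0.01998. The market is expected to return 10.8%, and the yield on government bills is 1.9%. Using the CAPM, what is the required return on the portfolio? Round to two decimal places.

β_Ulmer = 0.01172 / 0.01998 = 0.5866
β_Ellery = 0.00420 / 0.01998 = 0.2102
β_Wren = 0.04110 / 0.01998 = 2.0571
β_Ashcombe = 0.01571 / 0.01998 = 0.7863
β_Zeller = 0.03302 / 0.01998 = 1.6527
β_P = Σ w_i β_i = 0.25×0.5866 + 0.11×0.2102 + 0.09×2.0571 + 0.28×0.7863 + 0.27×1.6527 = 1.0213
MRP = 10.8% − 1.9% = 8.90%
E(R_P) = R_f + β_P × MRP = 1.9% + 1.0213 × 8.9% = 10.99%

10.99%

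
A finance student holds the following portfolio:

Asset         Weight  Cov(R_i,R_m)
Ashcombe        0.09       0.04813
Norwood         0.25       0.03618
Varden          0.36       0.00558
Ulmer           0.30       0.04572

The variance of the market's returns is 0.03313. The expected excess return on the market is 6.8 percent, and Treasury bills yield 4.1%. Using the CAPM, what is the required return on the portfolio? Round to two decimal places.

10.07%

β_Ashcombe = 0.04813 / 0.03313 = 1.4528
β_Norwood = 0.03618 / 0.03313 = 1.0921
β_Varden = 0.00558 / 0.03313 = 0.1684
β_Ulmer = 0.04572 / 0.03313 = 1.3800
β_P = Σ w_i β_i = 0.09×1.4528 + 0.25×1.0921 + 0.36×0.1684 + 0.30×1.3800 = 0.8784
E(R_P) = R_f + β_P × MRP = 4.1% + 0.8784 × 6.8% = 10.07%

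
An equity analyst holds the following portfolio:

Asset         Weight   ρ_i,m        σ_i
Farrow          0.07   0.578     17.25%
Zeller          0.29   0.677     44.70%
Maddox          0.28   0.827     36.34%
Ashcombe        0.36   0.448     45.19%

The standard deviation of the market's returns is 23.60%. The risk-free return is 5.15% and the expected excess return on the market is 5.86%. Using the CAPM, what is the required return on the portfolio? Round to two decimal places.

β_Farrow = 0.578 × 17.25% / 23.60% = 0.4225
β_Zeller = 0.677 × 44.70% / 23.60% = 1.2823
β_Maddox = 0.827 × 36.34% / 23.60% = 1.2734
β_Ashcombe = 0.448 × 45.19% / 23.60% = 0.8578
β_P = Σ w_i β_i = 0.07×0.4225 + 0.29×1.2823 + 0.28×1.2734 + 0.36×0.8578 = 1.0668
E(R_P) = R_f + β_P × MRP = 5.15% + 1.0668 × 5.86% = 11.40%

11.40%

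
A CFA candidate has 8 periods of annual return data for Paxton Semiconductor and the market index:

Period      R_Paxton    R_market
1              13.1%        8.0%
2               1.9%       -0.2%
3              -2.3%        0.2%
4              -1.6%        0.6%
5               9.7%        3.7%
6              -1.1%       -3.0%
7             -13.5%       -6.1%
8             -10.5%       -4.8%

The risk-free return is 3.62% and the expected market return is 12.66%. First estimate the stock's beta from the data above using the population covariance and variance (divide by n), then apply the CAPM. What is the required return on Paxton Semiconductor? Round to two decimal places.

Mean R_i = (13.1 + 1.9 − 2.3 − 1.6 + 9.7 − 1.1 − 13.5 − 10.5) / 8 = -0.5375%
Mean R_m = (8.0 − 0.2 + 0.2 + 0.6 + 3.7 − 3.0 − 6.1 − 4.8) / 8 = -0.2000%
Σ(R_i − R̄_i)(R_m − R̄_m) = 274.0800  ⇒  Cov = 274.0800 / 8 = 34.2600
Σ(R_m − R̄_m)² = 147.0600  ⇒  Var(R_m) = 147.0600 / 8 = 18.3825
β = Cov / Var(R_m) = 34.2600 / 18.3825 = 1.8637
MRP = 12.66% − 3.62% = 9.04%
E(R) = R_f + β × MRP = 3.62% + 1.8637 × 9.04% = 20.47%

20.47%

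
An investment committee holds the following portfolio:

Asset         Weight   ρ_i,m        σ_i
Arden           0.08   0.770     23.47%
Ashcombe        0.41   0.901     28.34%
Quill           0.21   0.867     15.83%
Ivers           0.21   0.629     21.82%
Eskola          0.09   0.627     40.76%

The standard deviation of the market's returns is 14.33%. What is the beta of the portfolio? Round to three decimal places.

1.394

β_Arden = 0.770 × 23.47% / 14.33% = 1.2611
β_Ashcombe = 0.901 × 28.34% / 14.33% = 1.7819
β_Quill = 0.867 × 15.83% / 14.33% = 0.9578
β_Ivers = 0.629 × 21.82% / 14.33% = 0.9578
β_Eskola = 0.627 × 40.76% / 14.33% = 1.7834
β_P = Σ w_i β_i = 0.08×1.2611 + 0.41×1.7819 + 0.21×0.9578 + 0.21×0.9578 + 0.09×1.7834 = 1.3942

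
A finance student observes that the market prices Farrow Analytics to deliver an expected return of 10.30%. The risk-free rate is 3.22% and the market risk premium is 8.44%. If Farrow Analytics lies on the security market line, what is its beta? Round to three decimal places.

0.839

β = (E(R) − R_f) / MRP = (10.30% − 3.22%) / 8.44% = 7.08% / 8.44% = 0.839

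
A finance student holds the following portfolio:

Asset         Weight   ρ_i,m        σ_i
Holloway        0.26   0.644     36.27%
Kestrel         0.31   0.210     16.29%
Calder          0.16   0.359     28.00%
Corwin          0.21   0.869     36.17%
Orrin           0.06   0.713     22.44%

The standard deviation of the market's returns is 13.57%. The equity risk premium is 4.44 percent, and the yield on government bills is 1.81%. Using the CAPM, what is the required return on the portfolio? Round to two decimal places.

7.14%

β_Holloway = 0.644 × 36.27% / 13.57% = 1.7213
β_Kestrel = 0.210 × 16.29% / 13.57% = 0.2521
β_Calder = 0.359 × 28.00% / 13.57% = 0.7408
β_Corwin = 0.869 × 36.17% / 13.57% = 2.3163
β_Orrin = 0.713 × 22.44% / 13.57% = 1.1791
β_P = Σ w_i β_i = 0.26×1.7213 + 0.31×0.2521 + 0.16×0.7408 + 0.21×2.3163 + 0.06×1.1791 = 1.2014
E(R_P) = R_f + β_P × MRP = 1.81% + 1.2014 × 4.44% = 7.14%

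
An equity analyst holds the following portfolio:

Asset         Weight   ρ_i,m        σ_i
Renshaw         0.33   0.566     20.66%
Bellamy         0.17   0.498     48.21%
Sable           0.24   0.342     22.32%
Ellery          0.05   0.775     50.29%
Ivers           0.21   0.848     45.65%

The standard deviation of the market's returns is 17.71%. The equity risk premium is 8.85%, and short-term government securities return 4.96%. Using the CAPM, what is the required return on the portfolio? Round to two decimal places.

β_Renshaw = 0.566 × 20.66% / 17.71% = 0.6603
β_Bellamy = 0.498 × 48.21% / 17.71% = 1.3557
β_Sable = 0.342 × 22.32% / 17.71% = 0.4310
β_Ellery = 0.775 × 50.29% / 17.71% = 2.2007
β_Ivers = 0.848 × 45.65% / 17.71% = 2.1858
β_P = Σ w_i β_i = 0.33×0.6603 + 0.17×1.3557 + 0.24×0.4310 + 0.05×2.2007 + 0.21×2.1858 = 1.1209
E(R_P) = R_f + β_P × MRP = 4.96% + 1.1209 × 8.85% = 14.88%

14.88%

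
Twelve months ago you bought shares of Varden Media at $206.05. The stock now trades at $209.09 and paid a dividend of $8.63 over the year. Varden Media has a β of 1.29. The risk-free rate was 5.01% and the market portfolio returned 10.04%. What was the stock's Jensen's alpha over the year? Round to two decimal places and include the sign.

-5.84%

Realised HPR = (P1 + D1 − P0) / P0 = (209.09 + 8.63 − 206.05) / 206.05 = 11.67 / 206.05 = 5.6637%
MRP = 10.04% − 5.01% = 5.03%
CAPM required = R_f + β·MRP = 5.01% + 1.29 × 5.03% = 11.4987%
α = realised − required = 5.6637% − 11.4987% = -5.84%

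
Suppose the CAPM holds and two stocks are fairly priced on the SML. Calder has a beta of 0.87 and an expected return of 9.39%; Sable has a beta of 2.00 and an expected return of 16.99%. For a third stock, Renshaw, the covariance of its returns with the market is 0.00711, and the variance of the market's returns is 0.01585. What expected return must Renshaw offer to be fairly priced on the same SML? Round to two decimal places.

6.56%

MRP = (16.99% − 9.39%) / (2.00 − 0.87) = 6.7257%
R_f = 9.39% − 0.87 × 6.7257% = 3.5386%
β_Renshaw = Cov / Var(R_m) = 0.00711 / 0.01585 = 0.4486
E(R_Renshaw) = R_f + β × MRP = 3.5386% + 0.4486 × 6.7257% = 6.56%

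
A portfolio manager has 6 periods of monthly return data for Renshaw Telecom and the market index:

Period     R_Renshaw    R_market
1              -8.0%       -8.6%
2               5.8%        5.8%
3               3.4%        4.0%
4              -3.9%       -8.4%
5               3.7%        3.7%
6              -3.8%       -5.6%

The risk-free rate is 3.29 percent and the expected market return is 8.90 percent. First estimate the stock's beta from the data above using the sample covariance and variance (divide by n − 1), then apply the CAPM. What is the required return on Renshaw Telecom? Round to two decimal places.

Mean R_i = (-8.0 + 5.8 + 3.4 − 3.9 + 3.7 − 3.8) / 6 = -0.4667%
Mean R_m = (-8.6 + 5.8 + 4.0 − 8.4 + 3.7 − 5.6) / 6 = -1.5167%
Σ(R_i − R̄_i)(R_m − R̄_m) = 179.5233  ⇒  Cov = 179.5233 / 5 = 35.9047
Σ(R_m − R̄_m)² = 225.4083  ⇒  Var(R_m) = 225.4083 / 5 = 45.0817
β = Cov / Var(R_m) = 35.9047 / 45.0817 = 0.7964
MRP = 8.90% − 3.29% = 5.61%
E(R) = R_f + β × MRP = 3.29% + 0.7964 × 5.61% = 7.76%

7.76%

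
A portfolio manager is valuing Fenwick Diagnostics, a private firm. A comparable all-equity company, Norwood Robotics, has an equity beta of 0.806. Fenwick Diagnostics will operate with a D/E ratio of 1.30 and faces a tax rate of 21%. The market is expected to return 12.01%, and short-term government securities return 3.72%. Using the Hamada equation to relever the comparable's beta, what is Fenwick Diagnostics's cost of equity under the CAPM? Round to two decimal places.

17.26%

β_L = β_U × [1 + (1 − t)(D/E)] = 0.806 × [1 + (1 − 0.21) × 1.30]
    = 0.806 × [1 + 0.79 × 1.30] = 0.806 × 2.0270 = 1.6338
MRP = 12.01% − 3.72% = 8.29%
E(R) = R_f + β_L × MRP = 3.72% + 1.6338 × 8.29% = 17.26%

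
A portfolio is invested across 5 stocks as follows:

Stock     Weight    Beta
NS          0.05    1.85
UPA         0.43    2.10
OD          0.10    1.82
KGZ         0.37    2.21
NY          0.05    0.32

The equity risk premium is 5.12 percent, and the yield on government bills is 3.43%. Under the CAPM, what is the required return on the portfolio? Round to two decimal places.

β_P = Σ w_i β_i = 0.05×1.85 + 0.43×2.10 + 0.10×1.82 + 0.37×2.21 + 0.05×0.32 = 2.0112
E(R_P) = R_f + β_P × MRP = 3.43% + 2.0112 × 5.12% = 13.73%

13.73%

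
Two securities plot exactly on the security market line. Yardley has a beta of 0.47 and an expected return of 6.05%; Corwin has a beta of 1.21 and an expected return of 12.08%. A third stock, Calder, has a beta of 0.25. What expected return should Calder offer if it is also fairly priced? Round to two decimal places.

4.26%

MRP (SML slope) = (12.08% − 6.05%) / (1.21 − 0.47) = 6.03% / 0.74 = 8.1486%
R_f (intercept) = 6.05% − 0.47 × 8.1486% = 2.2202%
E(R_Calder) = R_f + β × MRP = 2.2202% + 0.25 × 8.1486% = 4.26%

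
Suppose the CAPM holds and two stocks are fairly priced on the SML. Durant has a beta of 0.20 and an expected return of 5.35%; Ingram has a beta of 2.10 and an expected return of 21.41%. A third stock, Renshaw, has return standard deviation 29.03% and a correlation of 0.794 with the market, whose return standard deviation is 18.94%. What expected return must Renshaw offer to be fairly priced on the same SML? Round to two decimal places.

MRP = (21.41% − 5.35%) / (2.10 − 0.20) = 8.4526%
R_f = 5.35% − 0.20 × 8.4526% = 3.6595%
β_Renshaw = ρ·σ_i/σ_m = 0.794 × 29.03 / 18.94 = 1.2170
E(R_Renshaw) = R_f + β × MRP = 3.6595% + 1.2170 × 8.4526% = 13.95%

13.95%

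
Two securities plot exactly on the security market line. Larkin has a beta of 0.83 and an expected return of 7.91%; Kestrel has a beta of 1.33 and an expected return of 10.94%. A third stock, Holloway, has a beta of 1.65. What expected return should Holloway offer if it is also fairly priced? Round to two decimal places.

12.88%

MRP (SML slope) = (10.94% − 7.91%) / (1.33 − 0.83) = 3.03% / 0.50 = 6.0600%
R_f (intercept) = 7.91% − 0.83 × 6.0600% = 2.8802%
E(R_Holloway) = R_f + β × MRP = 2.8802% + 1.65 × 6.0600% = 12.88%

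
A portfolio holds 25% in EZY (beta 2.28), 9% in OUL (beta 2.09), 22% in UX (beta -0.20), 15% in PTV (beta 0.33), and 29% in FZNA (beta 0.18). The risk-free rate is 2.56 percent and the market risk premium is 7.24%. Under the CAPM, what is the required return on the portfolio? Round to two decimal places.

β_P = Σ w_i β_i = 0.25×2.28 + 0.09×2.09 + 0.22×-0.20 + 0.15×0.33 + 0.29×0.18 = 0.8158
E(R_P) = R_f + β_P × MRP = 2.56% + 0.8158 × 7.24% = 8.47%

8.47%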